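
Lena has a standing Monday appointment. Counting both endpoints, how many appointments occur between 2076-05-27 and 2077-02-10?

37 Mondays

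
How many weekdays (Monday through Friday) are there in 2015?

261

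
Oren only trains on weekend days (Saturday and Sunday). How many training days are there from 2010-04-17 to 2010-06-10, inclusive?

2010-04-17 is a Saturday.
That's 55 days from start to end, counting both.
55 = 7 × 7 + 6, so there are 7 full weeks plus 6 extra days.
Each full week contributes 2 weekend days (Sat, Sun): 7 × 2 = 14.
The 6 extra days are Saturday, Sunday, Monday, Tuesday, Wednesday, Thursday — 2 of them qualify.
Total: 14 + 2 = 16.

16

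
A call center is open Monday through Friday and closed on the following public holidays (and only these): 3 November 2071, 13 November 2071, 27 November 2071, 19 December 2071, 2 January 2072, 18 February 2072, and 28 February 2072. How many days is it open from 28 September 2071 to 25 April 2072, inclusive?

28 September 2071 is a Monday.
From 28 September 2071 to 25 April 2072 is 211 days inclusive.
211 = 7 × 30 + 1, so there are 30 full weeks plus 1 extra day.
Each full week contributes 5 weekdays (Mon–Fri): 30 × 5 = 150.
The 1 extra day is Mon — 1 of them qualifies.
Total: 150 + 1 = 151.
Holidays: 3 November 2071 (Tue); 13 November 2071 (Fri); 27 November 2071 (Fri); 19 December 2071 (Sat); 2 January 2072 (Sat); 18 February 2072 (Thu); 28 February 2072 (Sun).
4 of the 7 holidays fall on weekdays; the rest are weekends and were already excluded.
Business days: 151 − 4 = 147.

147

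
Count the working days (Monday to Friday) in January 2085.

2085-01-01 is a Monday.
That's 31 days from start to end, counting both.
31 = 7 × 4 + 3, so there are 4 full weeks plus 3 extra days.
Each full week contributes 5 weekdays (Mon–Fri): 4 × 5 = 20.
The 3 extra days are Monday, Tuesday, Wednesday — 3 of them qualify.
Total: 20 + 3 = 23.

23 weekdays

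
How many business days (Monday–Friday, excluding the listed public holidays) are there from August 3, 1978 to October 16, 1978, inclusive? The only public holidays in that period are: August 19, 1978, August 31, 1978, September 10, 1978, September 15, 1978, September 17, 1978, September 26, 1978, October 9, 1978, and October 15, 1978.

August 3, 1978 is a Thursday.
That's 75 days from start to end, counting both.
75 = 7 × 10 + 5, so there are 10 full weeks plus 5 extra days.
Each full week contributes 5 weekdays (Mon–Fri): 10 × 5 = 50.
The 5 extra days are Thu, Fri, Sat, Sun, Mon — 3 of them qualify.
Total: 50 + 3 = 53.
Holidays: August 19, 1978 (Sat); August 31, 1978 (Thu); September 10, 1978 (Sun); September 15, 1978 (Fri); September 17, 1978 (Sun); September 26, 1978 (Tue); October 9, 1978 (Mon); October 15, 1978 (Sun).
4 of the 8 holidays fall on weekdays; the rest are weekends and were already excluded.
Business days: 53 − 4 = 49.

49 business days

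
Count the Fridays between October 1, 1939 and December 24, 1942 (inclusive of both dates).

October 1, 1939 is a Sunday.
From October 1, 1939 to December 24, 1942 is 1181 days inclusive.
1181 = 7 × 168 + 5, so there are 168 full weeks plus 5 extra days.
Each full week contributes one Friday: 168 so far.
The 5 extra days are Sunday, Monday, Tuesday, Wednesday, Thursday — none qualify.
Total: 168 + 0 = 168.

168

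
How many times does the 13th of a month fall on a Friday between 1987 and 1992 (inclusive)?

12

Friday-the-13ths by year:
1987: Feb, Mar, Nov
1988: May
1989: Jan, Oct
1990: Apr, Jul
1991: Sep, Dec
1992: Mar, Nov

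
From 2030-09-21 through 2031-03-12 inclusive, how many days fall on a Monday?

2030-09-21 is a Saturday.
That's 173 days from start to end, counting both.
173 = 7 × 24 + 5, so there are 24 full weeks plus 5 extra days.
Each full week contributes one Monday: 24 so far.
The 5 extra days are Saturday, Sunday, Monday, Tuesday, Wednesday — 1 of them qualifies.
Total: 24 + 1 = 25.

25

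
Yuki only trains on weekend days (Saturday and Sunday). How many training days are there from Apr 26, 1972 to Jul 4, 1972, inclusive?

20

Apr 26, 1972 is a Wednesday.
That's 70 days from start to end, counting both.
70 = 7 × 10, so the span is exactly 10 full weeks.
Each full week contributes 2 weekend days (Sat, Sun): 10 × 2 = 20.
Total: 20.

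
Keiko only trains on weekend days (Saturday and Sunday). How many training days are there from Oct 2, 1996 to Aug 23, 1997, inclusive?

93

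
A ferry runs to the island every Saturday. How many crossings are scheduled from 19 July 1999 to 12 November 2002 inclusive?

173

19 July 1999 is a Monday.
The range spans 1213 days (inclusive of both endpoints).
1213 = 7 × 173 + 2, so there are 173 full weeks plus 2 extra days.
Each full week contributes one Saturday: 173 so far.
The 2 extra days are Monday, Tuesday — none qualify.
Total: 173 + 0 = 173.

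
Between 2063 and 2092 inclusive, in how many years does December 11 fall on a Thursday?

5

Day of week of December 11 in each year:
2063: Tue, 2064: Thu ✓, 2065: Fri, 2066: Sat, 2067: Sun, 2068: Tue, 2069: Wed, 2070: Thu ✓, 2071: Fri, 2072: Sun, 2073: Mon, 2074: Tue, 2075: Wed, 2076: Fri, 2077: Sat, 2078: Sun, 2079: Mon, 2080: Wed, 2081: Thu ✓, 2082: Fri, 2083: Sat, 2084: Mon, 2085: Tue, 2086: Wed, 2087: Thu ✓, 2088: Sat, 2089: Sun, 2090: Mon, 2091: Tue, 2092: Thu ✓
Thursdays: 2064, 2070, 2081, 2087, 2092.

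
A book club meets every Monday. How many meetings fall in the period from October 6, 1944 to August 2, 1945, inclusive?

43 Mondays

October 6, 1944 is a Friday.
That's 301 days from start to end, counting both.
301 = 7 × 43, so the span is exactly 43 full weeks.
Each full week contributes one Monday: 43 so far.
Total: 43.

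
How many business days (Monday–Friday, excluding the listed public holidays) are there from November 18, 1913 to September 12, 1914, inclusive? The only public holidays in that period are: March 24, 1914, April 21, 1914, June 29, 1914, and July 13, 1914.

November 18, 1913 is a Tuesday.
The range spans 299 days (inclusive of both endpoints).
299 = 7 × 42 + 5, so there are 42 full weeks plus 5 extra days.
Each full week contributes 5 weekdays (Mon–Fri): 42 × 5 = 210.
The 5 extra days are Tuesday, Wednesday, Thursday, Friday, Saturday — 4 of them qualify.
Total: 210 + 4 = 214.
Holidays: March 24, 1914 (Tue); April 21, 1914 (Tue); June 29, 1914 (Mon); July 13, 1914 (Mon).
All 4 holidays fall on weekdays, so subtract 4.
Business days: 214 − 4 = 210.

210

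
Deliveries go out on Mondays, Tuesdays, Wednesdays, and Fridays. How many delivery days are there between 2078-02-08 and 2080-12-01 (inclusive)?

587

2078-02-08 is a Tuesday.
The range spans 1028 days (inclusive of both endpoints).
1028 = 7 × 146 + 6, so there are 146 full weeks plus 6 extra days.
Each full week contributes 4 days from the set (Mon, Tue, Wed, Fri): 146 × 4 = 584.
The 6 extra days are Tuesday, Wednesday, Thursday, Friday, Saturday, Sunday — 3 of them qualify.
Total: 584 + 3 = 587.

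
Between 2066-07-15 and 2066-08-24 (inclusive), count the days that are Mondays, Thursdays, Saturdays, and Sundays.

24

2066-07-15 is a Thursday.
From 2066-07-15 to 2066-08-24 is 41 days inclusive.
41 = 7 × 5 + 6, so there are 5 full weeks plus 6 extra days.
Each full week contributes 4 days from the set (Mon, Thu, Sat, Sun): 5 × 4 = 20.
The 6 extra days are Thu, Fri, Sat, Sun, Mon, Tue — 4 of them qualify.
Total: 20 + 4 = 24.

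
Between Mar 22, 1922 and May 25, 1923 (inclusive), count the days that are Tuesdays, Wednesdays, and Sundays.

Mar 22, 1922 is a Wednesday.
From Mar 22, 1922 to May 25, 1923 is 430 days inclusive.
430 = 7 × 61 + 3, so there are 61 full weeks plus 3 extra days.
Each full week contributes 3 days from the set (Tue, Wed, Sun): 61 × 3 = 183.
The 3 extra days are Wed, Thu, Fri — 1 of them qualifies.
Total: 183 + 1 = 184.

184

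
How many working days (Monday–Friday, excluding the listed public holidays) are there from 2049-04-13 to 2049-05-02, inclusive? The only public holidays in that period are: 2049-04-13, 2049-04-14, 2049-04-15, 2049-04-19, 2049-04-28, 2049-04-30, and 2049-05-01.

8 working days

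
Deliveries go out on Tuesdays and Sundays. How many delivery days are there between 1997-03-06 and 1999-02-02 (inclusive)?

200

1997-03-06 is a Thursday.
From 1997-03-06 to 1999-02-02 is 699 days inclusive.
699 = 7 × 99 + 6, so there are 99 full weeks plus 6 extra days.
Each full week contributes 2 days from the set (Tue, Sun): 99 × 2 = 198.
The 6 extra days are Thu, Fri, Sat, Sun, Mon, Tue — 2 of them qualify.
Total: 198 + 2 = 200.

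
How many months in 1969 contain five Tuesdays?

A month has five Tuesdays exactly when Tuesday falls within its first (length − 28) days.
Jan: 31 days, starts Wed → 5 of Wed, Thu, Fri
Feb: 28 days, starts Sat → 5 of (none)
Mar: 31 days, starts Sat → 5 of Sat, Sun, Mon
Apr: 30 days, starts Tue → 5 of Tue, Wed ✓
May: 31 days, starts Thu → 5 of Thu, Fri, Sat
Jun: 30 days, starts Sun → 5 of Sun, Mon
Jul: 31 days, starts Tue → 5 of Tue, Wed, Thu ✓
Aug: 31 days, starts Fri → 5 of Fri, Sat, Sun
Sep: 30 days, starts Mon → 5 of Mon, Tue ✓
Oct: 31 days, starts Wed → 5 of Wed, Thu, Fri
Nov: 30 days, starts Sat → 5 of Sat, Sun
Dec: 31 days, starts Mon → 5 of Mon, Tue, Wed ✓
Months with five Tuesdays: Apr, Jul, Sep, Dec.

4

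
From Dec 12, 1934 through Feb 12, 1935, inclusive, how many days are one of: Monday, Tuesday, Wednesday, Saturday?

36

Dec 12, 1934 is a Wednesday.
From Dec 12, 1934 to Feb 12, 1935 is 63 days inclusive.
63 = 7 × 9, so the span is exactly 9 full weeks.
Each full week contributes 4 days from the set (Mon, Tue, Wed, Sat): 9 × 4 = 36.
Total: 36.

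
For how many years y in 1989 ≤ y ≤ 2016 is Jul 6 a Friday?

Day of week of July 6 in each year:
1989: Thu, 1990: Fri ✓, 1991: Sat, 1992: Mon, 1993: Tue, 1994: Wed, 1995: Thu, 1996: Sat, 1997: Sun, 1998: Mon, 1999: Tue, 2000: Thu, 2001: Fri ✓, 2002: Sat, 2003: Sun, 2004: Tue, 2005: Wed, 2006: Thu, 2007: Fri ✓, 2008: Sun, 2009: Mon, 2010: Tue, 2011: Wed, 2012: Fri ✓, 2013: Sat, 2014: Sun, 2015: Mon, 2016: Wed
Fridays: 1990, 2001, 2007, 2012.

4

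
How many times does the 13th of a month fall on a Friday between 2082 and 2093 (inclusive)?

21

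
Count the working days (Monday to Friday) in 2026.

261 weekdays

Jan 1, 2026 is a Thursday.
From Jan 1, 2026 to Dec 31, 2026 is 365 days inclusive.
365 = 7 × 52 + 1, so there are 52 full weeks plus 1 extra day.
Each full week contributes 5 weekdays (Mon–Fri): 52 × 5 = 260.
The 1 extra day is Thursday — 1 of them qualifies.
Total: 260 + 1 = 261.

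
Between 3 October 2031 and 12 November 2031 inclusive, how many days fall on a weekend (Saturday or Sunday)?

3 October 2031 is a Friday.
That's 41 days from start to end, counting both.
41 = 7 × 5 + 6, so there are 5 full weeks plus 6 extra days.
Each full week contributes 2 weekend days (Sat, Sun): 5 × 2 = 10.
The 6 extra days are Fri, Sat, Sun, Mon, Tue, Wed — 2 of them qualify.
Total: 10 + 2 = 12.

12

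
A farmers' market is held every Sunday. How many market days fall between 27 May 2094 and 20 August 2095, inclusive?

64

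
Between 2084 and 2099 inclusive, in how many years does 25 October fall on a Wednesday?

2

Day of week of October 25 in each year:
2084: Wed ✓, 2085: Thu, 2086: Fri, 2087: Sat, 2088: Mon, 2089: Tue, 2090: Wed ✓, 2091: Thu, 2092: Sat, 2093: Sun, 2094: Mon, 2095: Tue, 2096: Thu, 2097: Fri, 2098: Sat, 2099: Sun
Wednesdays: 2084, 2090.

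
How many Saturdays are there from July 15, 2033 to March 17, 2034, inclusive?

July 15, 2033 is a Friday.
From July 15, 2033 to March 17, 2034 is 246 days inclusive.
246 = 7 × 35 + 1, so there are 35 full weeks plus 1 extra day.
Each full week contributes one Saturday: 35 so far.
The 1 extra day is Friday — none qualify.
Total: 35 + 0 = 35.

35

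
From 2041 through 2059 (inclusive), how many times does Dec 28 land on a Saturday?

Day of week of December 28 in each year:
2041: Sat ✓, 2042: Sun, 2043: Mon, 2044: Wed, 2045: Thu, 2046: Fri, 2047: Sat ✓, 2048: Mon, 2049: Tue, 2050: Wed, 2051: Thu, 2052: Sat ✓, 2053: Sun, 2054: Mon, 2055: Tue, 2056: Thu, 2057: Fri, 2058: Sat ✓, 2059: Sun
Saturdays: 2041, 2047, 2052, 2058.

4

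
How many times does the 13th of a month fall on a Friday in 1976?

2

The 13th falls on a Friday when the month's 13th has weekday Fri.
Jan 13 is Tue; Feb 13 is Fri ✓; Mar 13 is Sat; Apr 13 is Tue; May 13 is Thu; Jun 13 is Sun; Jul 13 is Tue; Aug 13 is Fri ✓; Sep 13 is Mon; Oct 13 is Wed; Nov 13 is Sat; Dec 13 is Mon.
Friday the 13ths: Feb, Aug.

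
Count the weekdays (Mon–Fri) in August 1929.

22

August 1, 1929 is a Thursday.
From August 1, 1929 to August 31, 1929 is 31 days inclusive.
31 = 7 × 4 + 3, so there are 4 full weeks plus 3 extra days.
Each full week contributes 5 weekdays (Mon–Fri): 4 × 5 = 20.
The 3 extra days are Thursday, Friday, Saturday — 2 of them qualify.
Total: 20 + 2 = 22.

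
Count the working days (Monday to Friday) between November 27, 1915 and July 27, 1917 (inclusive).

November 27, 1915 is a Saturday.
That's 609 days from start to end, counting both.
609 = 7 × 87, so the span is exactly 87 full weeks.
Each full week contributes 5 weekdays (Mon–Fri): 87 × 5 = 435.
Total: 435.

435 weekdays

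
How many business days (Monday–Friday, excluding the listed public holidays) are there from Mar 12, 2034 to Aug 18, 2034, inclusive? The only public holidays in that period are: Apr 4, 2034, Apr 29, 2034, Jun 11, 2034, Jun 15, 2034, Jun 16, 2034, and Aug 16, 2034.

111 business days

Mar 12, 2034 is a Sunday.
From Mar 12, 2034 to Aug 18, 2034 is 160 days inclusive.
160 = 7 × 22 + 6, so there are 22 full weeks plus 6 extra days.
Each full week contributes 5 weekdays (Mon–Fri): 22 × 5 = 110.
The 6 extra days are Sun, Mon, Tue, Wed, Thu, Fri — 5 of them qualify.
Total: 110 + 5 = 115.
Holidays: Apr 4, 2034 (Tue); Apr 29, 2034 (Sat); Jun 11, 2034 (Sun); Jun 15, 2034 (Thu); Jun 16, 2034 (Fri); Aug 16, 2034 (Wed).
4 of the 6 holidays fall on weekdays; the rest are weekends and were already excluded.
Business days: 115 − 4 = 111.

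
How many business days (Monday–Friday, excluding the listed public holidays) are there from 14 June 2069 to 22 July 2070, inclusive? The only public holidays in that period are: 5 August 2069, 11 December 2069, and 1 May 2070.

285 business days

14 June 2069 is a Friday.
The range spans 404 days (inclusive of both endpoints).
404 = 7 × 57 + 5, so there are 57 full weeks plus 5 extra days.
Each full week contributes 5 weekdays (Mon–Fri): 57 × 5 = 285.
The 5 extra days are Friday, Saturday, Sunday, Monday, Tuesday — 3 of them qualify.
Total: 285 + 3 = 288.
Holidays: 5 August 2069 (Mon); 11 December 2069 (Wed); 1 May 2070 (Thu).
All 3 holidays fall on weekdays, so subtract 3.
Business days: 288 − 3 = 285.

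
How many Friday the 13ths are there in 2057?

The 13th falls on a Friday when the month's 13th has weekday Fri.
Jan 13 is Sat; Feb 13 is Tue; Mar 13 is Tue; Apr 13 is Fri ✓; May 13 is Sun; Jun 13 is Wed; Jul 13 is Fri ✓; Aug 13 is Mon; Sep 13 is Thu; Oct 13 is Sat; Nov 13 is Tue; Dec 13 is Thu.
Friday the 13ths: Apr, Jul.

2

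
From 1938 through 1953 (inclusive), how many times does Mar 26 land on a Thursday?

2

Day of week of March 26 in each year:
1938: Sat, 1939: Sun, 1940: Tue, 1941: Wed, 1942: Thu ✓, 1943: Fri, 1944: Sun, 1945: Mon, 1946: Tue, 1947: Wed, 1948: Fri, 1949: Sat, 1950: Sun, 1951: Mon, 1952: Wed, 1953: Thu ✓
Thursdays: 1942, 1953.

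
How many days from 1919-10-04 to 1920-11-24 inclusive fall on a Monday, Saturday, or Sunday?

1919-10-04 is a Saturday.
The range spans 418 days (inclusive of both endpoints).
418 = 7 × 59 + 5, so there are 59 full weeks plus 5 extra days.
Each full week contributes 3 days from the set (Mon, Sat, Sun): 59 × 3 = 177.
The 5 extra days are Saturday, Sunday, Monday, Tuesday, Wednesday — 3 of them qualify.
Total: 177 + 3 = 180.

180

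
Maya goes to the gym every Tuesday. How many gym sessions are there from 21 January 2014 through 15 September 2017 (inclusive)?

191

21 January 2014 is a Tuesday.
The range spans 1334 days (inclusive of both endpoints).
1334 = 7 × 190 + 4, so there are 190 full weeks plus 4 extra days.
Each full week contributes one Tuesday: 190 so far.
The 4 extra days are Tuesday, Wednesday, Thursday, Friday — 1 of them qualifies.
Total: 190 + 1 = 191.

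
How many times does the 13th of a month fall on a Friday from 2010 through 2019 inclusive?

18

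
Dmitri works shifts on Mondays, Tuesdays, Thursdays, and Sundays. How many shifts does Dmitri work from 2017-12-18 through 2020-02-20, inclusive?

2017-12-18 is a Monday.
The range spans 795 days (inclusive of both endpoints).
795 = 7 × 113 + 4, so there are 113 full weeks plus 4 extra days.
Each full week contributes 4 days from the set (Mon, Tue, Thu, Sun): 113 × 4 = 452.
The 4 extra days are Mon, Tue, Wed, Thu — 3 of them qualify.
Total: 452 + 3 = 455.

455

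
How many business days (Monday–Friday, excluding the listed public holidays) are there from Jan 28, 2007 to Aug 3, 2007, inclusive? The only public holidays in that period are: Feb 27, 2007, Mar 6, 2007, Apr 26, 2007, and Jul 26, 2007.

Jan 28, 2007 is a Sunday.
That's 188 days from start to end, counting both.
188 = 7 × 26 + 6, so there are 26 full weeks plus 6 extra days.
Each full week contributes 5 weekdays (Mon–Fri): 26 × 5 = 130.
The 6 extra days are Sun, Mon, Tue, Wed, Thu, Fri — 5 of them qualify.
Total: 130 + 5 = 135.
Holidays: Feb 27, 2007 (Tue); Mar 6, 2007 (Tue); Apr 26, 2007 (Thu); Jul 26, 2007 (Thu).
All 4 holidays fall on weekdays, so subtract 4.
Business days: 135 − 4 = 131.

131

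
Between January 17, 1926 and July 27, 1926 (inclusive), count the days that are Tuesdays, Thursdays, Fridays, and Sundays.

110

January 17, 1926 is a Sunday.
From January 17, 1926 to July 27, 1926 is 192 days inclusive.
192 = 7 × 27 + 3, so there are 27 full weeks plus 3 extra days.
Each full week contributes 4 days from the set (Tue, Thu, Fri, Sun): 27 × 4 = 108.
The 3 extra days are Sunday, Monday, Tuesday — 2 of them qualify.
Total: 108 + 2 = 110.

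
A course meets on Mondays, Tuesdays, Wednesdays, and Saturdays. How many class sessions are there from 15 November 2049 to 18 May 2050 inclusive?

107

15 November 2049 is a Monday.
From 15 November 2049 to 18 May 2050 is 185 days inclusive.
185 = 7 × 26 + 3, so there are 26 full weeks plus 3 extra days.
Each full week contributes 4 days from the set (Mon, Tue, Wed, Sat): 26 × 4 = 104.
The 3 extra days are Monday, Tuesday, Wednesday — 3 of them qualify.
Total: 104 + 3 = 107.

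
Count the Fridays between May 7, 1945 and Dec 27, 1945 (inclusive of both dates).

May 7, 1945 is a Monday.
From May 7, 1945 to Dec 27, 1945 is 235 days inclusive.
235 = 7 × 33 + 4, so there are 33 full weeks plus 4 extra days.
Each full week contributes one Friday: 33 so far.
The 4 extra days are Mon, Tue, Wed, Thu — none qualify.
Total: 33 + 0 = 33.

33 Fridays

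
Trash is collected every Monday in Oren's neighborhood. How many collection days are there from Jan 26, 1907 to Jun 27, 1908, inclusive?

74

Jan 26, 1907 is a Saturday.
The range spans 519 days (inclusive of both endpoints).
519 = 7 × 74 + 1, so there are 74 full weeks plus 1 extra day.
Each full week contributes one Monday: 74 so far.
The 1 extra day is Sat — none qualify.
Total: 74 + 0 = 74.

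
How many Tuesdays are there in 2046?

Jan 1, 2046 is a Monday.
The range spans 365 days (inclusive of both endpoints).
365 = 7 × 52 + 1, so there are 52 full weeks plus 1 extra day.
Each full week contributes one Tuesday: 52 so far.
The 1 extra day is Mon — none qualify.
Total: 52 + 0 = 52.

52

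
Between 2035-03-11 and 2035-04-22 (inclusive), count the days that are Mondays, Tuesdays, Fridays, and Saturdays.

24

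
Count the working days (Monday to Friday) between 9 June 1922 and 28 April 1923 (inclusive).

9 June 1922 is a Friday.
The range spans 324 days (inclusive of both endpoints).
324 = 7 × 46 + 2, so there are 46 full weeks plus 2 extra days.
Each full week contributes 5 weekdays (Mon–Fri): 46 × 5 = 230.
The 2 extra days are Friday, Saturday — 1 of them qualifies.
Total: 230 + 1 = 231.

231 weekdays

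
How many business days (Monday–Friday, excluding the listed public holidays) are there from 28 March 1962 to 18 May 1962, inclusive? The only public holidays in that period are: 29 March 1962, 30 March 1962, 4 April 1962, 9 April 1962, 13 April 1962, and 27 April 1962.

32

28 March 1962 is a Wednesday.
That's 52 days from start to end, counting both.
52 = 7 × 7 + 3, so there are 7 full weeks plus 3 extra days.
Each full week contributes 5 weekdays (Mon–Fri): 7 × 5 = 35.
The 3 extra days are Wednesday, Thursday, Friday — 3 of them qualify.
Total: 35 + 3 = 38.
Holidays: 29 March 1962 (Thu); 30 March 1962 (Fri); 4 April 1962 (Wed); 9 April 1962 (Mon); 13 April 1962 (Fri); 27 April 1962 (Fri).
All 6 holidays fall on weekdays, so subtract 6.
Business days: 38 − 6 = 32.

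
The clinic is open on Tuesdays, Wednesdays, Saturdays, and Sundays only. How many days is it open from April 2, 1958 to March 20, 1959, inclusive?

201

April 2, 1958 is a Wednesday.
The range spans 353 days (inclusive of both endpoints).
353 = 7 × 50 + 3, so there are 50 full weeks plus 3 extra days.
Each full week contributes 4 days from the set (Tue, Wed, Sat, Sun): 50 × 4 = 200.
The 3 extra days are Wed, Thu, Fri — 1 of them qualifies.
Total: 200 + 1 = 201.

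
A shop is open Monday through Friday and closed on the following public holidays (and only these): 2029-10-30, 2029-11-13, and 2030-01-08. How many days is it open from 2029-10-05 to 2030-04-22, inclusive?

2029-10-05 is a Friday.
From 2029-10-05 to 2030-04-22 is 200 days inclusive.
200 = 7 × 28 + 4, so there are 28 full weeks plus 4 extra days.
Each full week contributes 5 weekdays (Mon–Fri): 28 × 5 = 140.
The 4 extra days are Friday, Saturday, Sunday, Monday — 2 of them qualify.
Total: 140 + 2 = 142.
Holidays: 2029-10-30 (Tue); 2029-11-13 (Tue); 2030-01-08 (Tue).
All 3 holidays fall on weekdays, so subtract 3.
Business days: 142 − 3 = 139.

139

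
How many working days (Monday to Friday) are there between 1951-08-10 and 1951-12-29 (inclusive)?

101 weekdays

1951-08-10 is a Friday.
That's 142 days from start to end, counting both.
142 = 7 × 20 + 2, so there are 20 full weeks plus 2 extra days.
Each full week contributes 5 weekdays (Mon–Fri): 20 × 5 = 100.
The 2 extra days are Friday, Saturday — 1 of them qualifies.
Total: 100 + 1 = 101.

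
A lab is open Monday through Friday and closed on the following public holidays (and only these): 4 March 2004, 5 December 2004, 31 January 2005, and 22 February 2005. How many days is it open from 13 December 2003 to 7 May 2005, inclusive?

13 December 2003 is a Saturday.
That's 512 days from start to end, counting both.
512 = 7 × 73 + 1, so there are 73 full weeks plus 1 extra day.
Each full week contributes 5 weekdays (Mon–Fri): 73 × 5 = 365.
The 1 extra day is Sat — none qualify.
Total: 365 + 0 = 365.
Holidays: 4 March 2004 (Thu); 5 December 2004 (Sun); 31 January 2005 (Mon); 22 February 2005 (Tue).
3 of the 4 holidays fall on weekdays; the rest are weekends and were already excluded.
Business days: 365 − 3 = 362.

362 business days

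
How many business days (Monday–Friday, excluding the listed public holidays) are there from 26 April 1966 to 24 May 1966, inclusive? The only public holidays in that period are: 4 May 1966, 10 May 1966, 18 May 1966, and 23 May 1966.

26 April 1966 is a Tuesday.
The range spans 29 days (inclusive of both endpoints).
29 = 7 × 4 + 1, so there are 4 full weeks plus 1 extra day.
Each full week contributes 5 weekdays (Mon–Fri): 4 × 5 = 20.
The 1 extra day is Tuesday — 1 of them qualifies.
Total: 20 + 1 = 21.
Holidays: 4 May 1966 (Wed); 10 May 1966 (Tue); 18 May 1966 (Wed); 23 May 1966 (Mon).
All 4 holidays fall on weekdays, so subtract 4.
Business days: 21 − 4 = 17.

17 business days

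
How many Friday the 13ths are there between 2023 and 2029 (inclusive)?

12

Friday-the-13ths by year:
2023: Jan, Oct
2024: Sep, Dec
2025: Jun
2026: Feb, Mar, Nov
2027: Aug
2028: Oct
2029: Apr, Jul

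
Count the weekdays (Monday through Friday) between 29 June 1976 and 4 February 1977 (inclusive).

159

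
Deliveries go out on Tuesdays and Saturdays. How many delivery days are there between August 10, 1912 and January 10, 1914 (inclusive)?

August 10, 1912 is a Saturday.
That's 519 days from start to end, counting both.
519 = 7 × 74 + 1, so there are 74 full weeks plus 1 extra day.
Each full week contributes 2 days from the set (Tue, Sat): 74 × 2 = 148.
The 1 extra day is Saturday — 1 of them qualifies.
Total: 148 + 1 = 149.

149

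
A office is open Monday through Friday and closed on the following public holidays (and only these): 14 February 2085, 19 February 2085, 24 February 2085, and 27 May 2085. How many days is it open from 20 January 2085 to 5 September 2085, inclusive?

20 January 2085 is a Saturday.
The range spans 229 days (inclusive of both endpoints).
229 = 7 × 32 + 5, so there are 32 full weeks plus 5 extra days.
Each full week contributes 5 weekdays (Mon–Fri): 32 × 5 = 160.
The 5 extra days are Saturday, Sunday, Monday, Tuesday, Wednesday — 3 of them qualify.
Total: 160 + 3 = 163.
Holidays: 14 February 2085 (Wed); 19 February 2085 (Mon); 24 February 2085 (Sat); 27 May 2085 (Sun).
2 of the 4 holidays fall on weekdays; the rest are weekends and were already excluded.
Business days: 163 − 2 = 161.

161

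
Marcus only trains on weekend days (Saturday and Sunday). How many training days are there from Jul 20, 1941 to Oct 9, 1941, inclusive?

Jul 20, 1941 is a Sunday.
The range spans 82 days (inclusive of both endpoints).
82 = 7 × 11 + 5, so there are 11 full weeks plus 5 extra days.
Each full week contributes 2 weekend days (Sat, Sun): 11 × 2 = 22.
The 5 extra days are Sunday, Monday, Tuesday, Wednesday, Thursday — 1 of them qualifies.
Total: 22 + 1 = 23.

23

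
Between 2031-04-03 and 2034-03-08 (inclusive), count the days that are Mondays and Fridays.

2031-04-03 is a Thursday.
From 2031-04-03 to 2034-03-08 is 1071 days inclusive.
1071 = 7 × 153, so the span is exactly 153 full weeks.
Each full week contributes 2 days from the set (Mon, Fri): 153 × 2 = 306.
Total: 306.

306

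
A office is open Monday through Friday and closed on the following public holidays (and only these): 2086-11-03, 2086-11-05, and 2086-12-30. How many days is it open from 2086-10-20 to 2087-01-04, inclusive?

53

2086-10-20 is a Sunday.
That's 77 days from start to end, counting both.
77 = 7 × 11, so the span is exactly 11 full weeks.
Each full week contributes 5 weekdays (Mon–Fri): 11 × 5 = 55.
Holidays: 2086-11-03 (Sun); 2086-11-05 (Tue); 2086-12-30 (Mon).
2 of the 3 holidays fall on weekdays; the rest are weekends and were already excluded.
Business days: 55 − 2 = 53.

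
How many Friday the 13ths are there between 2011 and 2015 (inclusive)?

Friday-the-13ths by year:
2011: May
2012: Jan, Apr, Jul
2013: Sep, Dec
2014: Jun
2015: Feb, Mar, Nov

10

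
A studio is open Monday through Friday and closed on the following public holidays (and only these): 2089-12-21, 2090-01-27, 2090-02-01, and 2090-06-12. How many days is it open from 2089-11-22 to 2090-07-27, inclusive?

2089-11-22 is a Tuesday.
That's 248 days from start to end, counting both.
248 = 7 × 35 + 3, so there are 35 full weeks plus 3 extra days.
Each full week contributes 5 weekdays (Mon–Fri): 35 × 5 = 175.
The 3 extra days are Tue, Wed, Thu — 3 of them qualify.
Total: 175 + 3 = 178.
Holidays: 2089-12-21 (Wed); 2090-01-27 (Fri); 2090-02-01 (Wed); 2090-06-12 (Mon).
All 4 holidays fall on weekdays, so subtract 4.
Business days: 178 − 4 = 174.

174 business days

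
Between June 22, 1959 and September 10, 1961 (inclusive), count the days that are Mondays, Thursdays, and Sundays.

348

June 22, 1959 is a Monday.
From June 22, 1959 to September 10, 1961 is 812 days inclusive.
812 = 7 × 116, so the span is exactly 116 full weeks.
Each full week contributes 3 days from the set (Mon, Thu, Sun): 116 × 3 = 348.
Total: 348.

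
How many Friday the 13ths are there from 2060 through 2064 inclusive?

Friday-the-13ths by year:
2060: Feb, Aug
2061: May
2062: Jan, Oct
2063: Apr, Jul
2064: Jun

8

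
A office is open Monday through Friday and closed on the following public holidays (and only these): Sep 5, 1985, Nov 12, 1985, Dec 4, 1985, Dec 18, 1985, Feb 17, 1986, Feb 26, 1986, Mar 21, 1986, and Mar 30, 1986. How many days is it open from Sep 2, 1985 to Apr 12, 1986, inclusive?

153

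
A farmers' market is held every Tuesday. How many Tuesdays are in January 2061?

Jan 1, 2061 is a Saturday.
That's 31 days from start to end, counting both.
31 = 7 × 4 + 3, so there are 4 full weeks plus 3 extra days.
Each full week contributes one Tuesday: 4 so far.
The 3 extra days are Saturday, Sunday, Monday — none qualify.
Total: 4 + 0 = 4.

4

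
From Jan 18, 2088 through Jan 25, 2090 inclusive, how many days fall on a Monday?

Jan 18, 2088 is a Sunday.
From Jan 18, 2088 to Jan 25, 2090 is 739 days inclusive.
739 = 7 × 105 + 4, so there are 105 full weeks plus 4 extra days.
Each full week contributes one Monday: 105 so far.
The 4 extra days are Sun, Mon, Tue, Wed — 1 of them qualifies.
Total: 105 + 1 = 106.

106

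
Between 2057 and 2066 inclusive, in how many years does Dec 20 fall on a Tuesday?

1

Day of week of December 20 in each year:
2057: Thu, 2058: Fri, 2059: Sat, 2060: Mon, 2061: Tue ✓, 2062: Wed, 2063: Thu, 2064: Sat, 2065: Sun, 2066: Mon
Tuesdays: 2061.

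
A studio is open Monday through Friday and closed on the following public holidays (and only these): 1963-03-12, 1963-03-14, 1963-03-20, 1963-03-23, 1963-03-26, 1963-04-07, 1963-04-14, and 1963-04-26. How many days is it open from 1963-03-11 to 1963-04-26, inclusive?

1963-03-11 is a Monday.
From 1963-03-11 to 1963-04-26 is 47 days inclusive.
47 = 7 × 6 + 5, so there are 6 full weeks plus 5 extra days.
Each full week contributes 5 weekdays (Mon–Fri): 6 × 5 = 30.
The 5 extra days are Monday, Tuesday, Wednesday, Thursday, Friday — 5 of them qualify.
Total: 30 + 5 = 35.
Holidays: 1963-03-12 (Tue); 1963-03-14 (Thu); 1963-03-20 (Wed); 1963-03-23 (Sat); 1963-03-26 (Tue); 1963-04-07 (Sun); 1963-04-14 (Sun); 1963-04-26 (Fri).
5 of the 8 holidays fall on weekdays; the rest are weekends and were already excluded.
Business days: 35 − 5 = 30.

30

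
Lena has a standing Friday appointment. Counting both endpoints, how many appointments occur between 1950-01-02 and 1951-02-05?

57 Fridays

1950-01-02 is a Monday.
The range spans 400 days (inclusive of both endpoints).
400 = 7 × 57 + 1, so there are 57 full weeks plus 1 extra day.
Each full week contributes one Friday: 57 so far.
The 1 extra day is Monday — none qualify.
Total: 57 + 0 = 57.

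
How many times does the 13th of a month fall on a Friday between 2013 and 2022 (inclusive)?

17

Friday-the-13ths by year:
2013: Sep, Dec
2014: Jun
2015: Feb, Mar, Nov
2016: May
2017: Jan, Oct
2018: Apr, Jul
2019: Sep, Dec
2020: Mar, Nov
2021: Aug
2022: May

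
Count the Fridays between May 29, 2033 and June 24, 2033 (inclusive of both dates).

May 29, 2033 is a Sunday.
From May 29, 2033 to June 24, 2033 is 27 days inclusive.
27 = 7 × 3 + 6, so there are 3 full weeks plus 6 extra days.
Each full week contributes one Friday: 3 so far.
The 6 extra days are Sun, Mon, Tue, Wed, Thu, Fri — 1 of them qualifies.
Total: 3 + 1 = 4.

4 Fridays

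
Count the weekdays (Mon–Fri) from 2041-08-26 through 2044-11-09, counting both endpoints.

838 weekdays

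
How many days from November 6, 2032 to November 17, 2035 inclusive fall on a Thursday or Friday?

November 6, 2032 is a Saturday.
From November 6, 2032 to November 17, 2035 is 1107 days inclusive.
1107 = 7 × 158 + 1, so there are 158 full weeks plus 1 extra day.
Each full week contributes 2 days from the set (Thu, Fri): 158 × 2 = 316.
The 1 extra day is Sat — none qualify.
Total: 316 + 0 = 316.

316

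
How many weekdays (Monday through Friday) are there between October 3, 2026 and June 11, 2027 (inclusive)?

180 weekdays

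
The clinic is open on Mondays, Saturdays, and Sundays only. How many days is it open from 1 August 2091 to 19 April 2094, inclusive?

426

1 August 2091 is a Wednesday.
The range spans 993 days (inclusive of both endpoints).
993 = 7 × 141 + 6, so there are 141 full weeks plus 6 extra days.
Each full week contributes 3 days from the set (Mon, Sat, Sun): 141 × 3 = 423.
The 6 extra days are Wednesday, Thursday, Friday, Saturday, Sunday, Monday — 3 of them qualify.
Total: 423 + 3 = 426.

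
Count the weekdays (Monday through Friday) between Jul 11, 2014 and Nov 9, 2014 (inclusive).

86 weekdays

Jul 11, 2014 is a Friday.
That's 122 days from start to end, counting both.
122 = 7 × 17 + 3, so there are 17 full weeks plus 3 extra days.
Each full week contributes 5 weekdays (Mon–Fri): 17 × 5 = 85.
The 3 extra days are Friday, Saturday, Sunday — 1 of them qualifies.
Total: 85 + 1 = 86.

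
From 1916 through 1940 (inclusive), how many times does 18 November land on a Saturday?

Day of week of November 18 in each year:
1916: Sat ✓, 1917: Sun, 1918: Mon, 1919: Tue, 1920: Thu, 1921: Fri, 1922: Sat ✓, 1923: Sun, 1924: Tue, 1925: Wed, 1926: Thu, 1927: Fri, 1928: Sun, 1929: Mon, 1930: Tue, 1931: Wed, 1932: Fri, 1933: Sat ✓, 1934: Sun, 1935: Mon, 1936: Wed, 1937: Thu, 1938: Fri, 1939: Sat ✓, 1940: Mon
Saturdays: 1916, 1922, 1933, 1939.

4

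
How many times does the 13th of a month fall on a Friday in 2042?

The 13th falls on a Friday when the month's 13th has weekday Fri.
Jan 13 is Mon; Feb 13 is Thu; Mar 13 is Thu; Apr 13 is Sun; May 13 is Tue; Jun 13 is Fri ✓; Jul 13 is Sun; Aug 13 is Wed; Sep 13 is Sat; Oct 13 is Mon; Nov 13 is Thu; Dec 13 is Sat.
Friday the 13ths: Jun.

1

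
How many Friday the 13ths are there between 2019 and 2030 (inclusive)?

Friday-the-13ths by year:
2019: Sep, Dec
2020: Mar, Nov
2021: Aug
2022: May
2023: Jan, Oct
2024: Sep, Dec
2025: Jun
2026: Feb, Mar, Nov
2027: Aug
2028: Oct
2029: Apr, Jul
2030: Sep, Dec

20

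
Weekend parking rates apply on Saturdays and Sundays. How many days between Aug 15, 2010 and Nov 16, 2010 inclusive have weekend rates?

Aug 15, 2010 is a Sunday.
That's 94 days from start to end, counting both.
94 = 7 × 13 + 3, so there are 13 full weeks plus 3 extra days.
Each full week contributes 2 weekend days (Sat, Sun): 13 × 2 = 26.
The 3 extra days are Sun, Mon, Tue — 1 of them qualifies.
Total: 26 + 1 = 27.

27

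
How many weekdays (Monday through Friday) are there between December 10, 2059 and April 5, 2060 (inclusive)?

84 weekdays

December 10, 2059 is a Wednesday.
From December 10, 2059 to April 5, 2060 is 118 days inclusive.
118 = 7 × 16 + 6, so there are 16 full weeks plus 6 extra days.
Each full week contributes 5 weekdays (Mon–Fri): 16 × 5 = 80.
The 6 extra days are Wednesday, Thursday, Friday, Saturday, Sunday, Monday — 4 of them qualify.
Total: 80 + 4 = 84.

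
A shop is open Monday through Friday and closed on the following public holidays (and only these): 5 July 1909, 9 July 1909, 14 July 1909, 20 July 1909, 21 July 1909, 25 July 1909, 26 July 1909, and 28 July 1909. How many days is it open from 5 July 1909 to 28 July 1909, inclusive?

5 July 1909 is a Monday.
The range spans 24 days (inclusive of both endpoints).
24 = 7 × 3 + 3, so there are 3 full weeks plus 3 extra days.
Each full week contributes 5 weekdays (Mon–Fri): 3 × 5 = 15.
The 3 extra days are Monday, Tuesday, Wednesday — 3 of them qualify.
Total: 15 + 3 = 18.
Holidays: 5 July 1909 (Mon); 9 July 1909 (Fri); 14 July 1909 (Wed); 20 July 1909 (Tue); 21 July 1909 (Wed); 25 July 1909 (Sun); 26 July 1909 (Mon); 28 July 1909 (Wed).
7 of the 8 holidays fall on weekdays; the rest are weekends and were already excluded.
Business days: 18 − 7 = 11.

11 business days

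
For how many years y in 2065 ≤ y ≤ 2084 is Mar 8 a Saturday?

Day of week of March 8 in each year:
2065: Sun, 2066: Mon, 2067: Tue, 2068: Thu, 2069: Fri, 2070: Sat ✓, 2071: Sun, 2072: Tue, 2073: Wed, 2074: Thu, 2075: Fri, 2076: Sun, 2077: Mon, 2078: Tue, 2079: Wed, 2080: Fri, 2081: Sat ✓, 2082: Sun, 2083: Mon, 2084: Wed
Saturdays: 2070, 2081.

2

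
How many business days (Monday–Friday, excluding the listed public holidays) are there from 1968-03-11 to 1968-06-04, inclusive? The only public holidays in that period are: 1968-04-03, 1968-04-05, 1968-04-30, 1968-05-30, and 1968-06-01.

58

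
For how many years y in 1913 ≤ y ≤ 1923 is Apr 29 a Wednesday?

1

Day of week of April 29 in each year:
1913: Tue, 1914: Wed ✓, 1915: Thu, 1916: Sat, 1917: Sun, 1918: Mon, 1919: Tue, 1920: Thu, 1921: Fri, 1922: Sat, 1923: Sun
Wednesdays: 1914.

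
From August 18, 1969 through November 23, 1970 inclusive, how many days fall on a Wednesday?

August 18, 1969 is a Monday.
That's 463 days from start to end, counting both.
463 = 7 × 66 + 1, so there are 66 full weeks plus 1 extra day.
Each full week contributes one Wednesday: 66 so far.
The 1 extra day is Mon — none qualify.
Total: 66 + 0 = 66.

66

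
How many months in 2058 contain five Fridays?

A month has five Fridays exactly when Friday falls within its first (length − 28) days.
Jan: 31 days, starts Tue → 5 of Tue, Wed, Thu
Feb: 28 days, starts Fri → 5 of (none)
Mar: 31 days, starts Fri → 5 of Fri, Sat, Sun ✓
Apr: 30 days, starts Mon → 5 of Mon, Tue
May: 31 days, starts Wed → 5 of Wed, Thu, Fri ✓
Jun: 30 days, starts Sat → 5 of Sat, Sun
Jul: 31 days, starts Mon → 5 of Mon, Tue, Wed
Aug: 31 days, starts Thu → 5 of Thu, Fri, Sat ✓
Sep: 30 days, starts Sun → 5 of Sun, Mon
Oct: 31 days, starts Tue → 5 of Tue, Wed, Thu
Nov: 30 days, starts Fri → 5 of Fri, Sat ✓
Dec: 31 days, starts Sun → 5 of Sun, Mon, Tue
Months with five Fridays: Mar, May, Aug, Nov.

4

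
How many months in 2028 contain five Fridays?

A month has five Fridays exactly when Friday falls within its first (length − 28) days.
Jan: 31 days, starts Sat → 5 of Sat, Sun, Mon
Feb: 29 days, starts Tue → 5 of Tue
Mar: 31 days, starts Wed → 5 of Wed, Thu, Fri ✓
Apr: 30 days, starts Sat → 5 of Sat, Sun
May: 31 days, starts Mon → 5 of Mon, Tue, Wed
Jun: 30 days, starts Thu → 5 of Thu, Fri ✓
Jul: 31 days, starts Sat → 5 of Sat, Sun, Mon
Aug: 31 days, starts Tue → 5 of Tue, Wed, Thu
Sep: 30 days, starts Fri → 5 of Fri, Sat ✓
Oct: 31 days, starts Sun → 5 of Sun, Mon, Tue
Nov: 30 days, starts Wed → 5 of Wed, Thu
Dec: 31 days, starts Fri → 5 of Fri, Sat, Sun ✓
Months with five Fridays: Mar, Jun, Sep, Dec.

4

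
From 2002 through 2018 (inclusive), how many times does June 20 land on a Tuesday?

2

Day of week of June 20 in each year:
2002: Thu, 2003: Fri, 2004: Sun, 2005: Mon, 2006: Tue ✓, 2007: Wed, 2008: Fri, 2009: Sat, 2010: Sun, 2011: Mon, 2012: Wed, 2013: Thu, 2014: Fri, 2015: Sat, 2016: Mon, 2017: Tue ✓, 2018: Wed
Tuesdays: 2006, 2017.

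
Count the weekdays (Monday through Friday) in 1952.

262

January 1, 1952 is a Tuesday.
That's 366 days from start to end, counting both.
366 = 7 × 52 + 2, so there are 52 full weeks plus 2 extra days.
Each full week contributes 5 weekdays (Mon–Fri): 52 × 5 = 260.
The 2 extra days are Tuesday, Wednesday — 2 of them qualify.
Total: 260 + 2 = 262.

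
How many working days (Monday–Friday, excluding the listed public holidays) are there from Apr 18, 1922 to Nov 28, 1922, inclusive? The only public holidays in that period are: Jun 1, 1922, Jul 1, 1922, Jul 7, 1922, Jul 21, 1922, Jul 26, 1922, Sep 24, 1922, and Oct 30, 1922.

156

Apr 18, 1922 is a Tuesday.
That's 225 days from start to end, counting both.
225 = 7 × 32 + 1, so there are 32 full weeks plus 1 extra day.
Each full week contributes 5 weekdays (Mon–Fri): 32 × 5 = 160.
The 1 extra day is Tue — 1 of them qualifies.
Total: 160 + 1 = 161.
Holidays: Jun 1, 1922 (Thu); Jul 1, 1922 (Sat); Jul 7, 1922 (Fri); Jul 21, 1922 (Fri); Jul 26, 1922 (Wed); Sep 24, 1922 (Sun); Oct 30, 1922 (Mon).
5 of the 7 holidays fall on weekdays; the rest are weekends and were already excluded.
Business days: 161 − 5 = 156.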